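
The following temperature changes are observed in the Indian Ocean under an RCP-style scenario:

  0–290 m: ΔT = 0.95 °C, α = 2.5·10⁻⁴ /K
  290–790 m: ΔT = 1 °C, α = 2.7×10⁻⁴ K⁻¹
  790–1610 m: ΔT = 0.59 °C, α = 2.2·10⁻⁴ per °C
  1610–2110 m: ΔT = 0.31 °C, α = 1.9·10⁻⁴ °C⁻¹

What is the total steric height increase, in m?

290 × 0.95 × 2.5×10⁻⁴ = 0.068875 m
2.7×10⁻⁴ × 500 × 1 = 0.13500 m
790–1610 m: 2.2×10⁻⁴ × 0.59 × 820 = 0.106436 m
1610–2110 m: 1.9×10⁻⁴ × 0.31 × 500 = 0.02945 m
Δh = 0.068875 + 0.13500 + 0.106436 + 0.02945 = 0.339761 m ≈ 0.340 m

Δh = 0.340 m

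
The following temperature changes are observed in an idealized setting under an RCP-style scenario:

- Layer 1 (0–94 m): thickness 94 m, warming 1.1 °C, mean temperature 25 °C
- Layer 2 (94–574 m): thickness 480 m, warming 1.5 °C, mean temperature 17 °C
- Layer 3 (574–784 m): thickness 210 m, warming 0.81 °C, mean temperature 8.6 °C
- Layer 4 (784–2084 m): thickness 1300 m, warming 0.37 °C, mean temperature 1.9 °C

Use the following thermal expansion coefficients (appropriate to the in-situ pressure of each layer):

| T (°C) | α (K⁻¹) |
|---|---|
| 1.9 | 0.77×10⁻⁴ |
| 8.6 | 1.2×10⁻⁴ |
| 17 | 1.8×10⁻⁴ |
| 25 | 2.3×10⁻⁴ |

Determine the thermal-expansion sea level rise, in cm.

21.1 cm of thermosteric rise

Layer 1 at 25 °C → α = 2.3×10⁻⁴ K⁻¹
Layer 2 at 17 °C → α = 1.8×10⁻⁴ K⁻¹
Layer 3 at 8.6 °C → α = 1.2×10⁻⁴ K⁻¹
Layer 4 at 1.9 °C → α = 0.77×10⁻⁴ K⁻¹
0–94 m: 2.3×10⁻⁴ × 94 × 1.1 = 0.023782 m
1.5 × 1.8×10⁻⁴ × 480 = 0.12960 m
Layer 3: 1.2×10⁻⁴ × 210 × 0.81 = 0.020412 m
0.37 × 0.77×10⁻⁴ × 1300 = 0.037037 m
Δh = 0.023782 + 0.12960 + 0.020412 + 0.037037 = 0.210831 m ≈ 21.1 cm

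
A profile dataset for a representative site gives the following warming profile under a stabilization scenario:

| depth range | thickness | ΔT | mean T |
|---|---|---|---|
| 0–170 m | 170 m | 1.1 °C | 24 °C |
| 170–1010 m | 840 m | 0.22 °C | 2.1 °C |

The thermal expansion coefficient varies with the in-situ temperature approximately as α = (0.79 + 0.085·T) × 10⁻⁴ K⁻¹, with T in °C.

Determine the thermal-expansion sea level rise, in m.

Δh ≈ 0.0708 m

Layer 1: α = (0.79 + 0.085×24)×10⁻⁴ = 2.83×10⁻⁴ K⁻¹
Layer 2: α = (0.79 + 0.085×2.1)×10⁻⁴ = 0.9685×10⁻⁴ K⁻¹
2.83×10⁻⁴ × 170 × 1.1 = 0.052921 m
Layer 2: 840 × 0.9685×10⁻⁴ × 0.22 = 0.01789788 m
Δh = 0.052921 + 0.01789788 = 0.07081888 m ≈ 0.0708 m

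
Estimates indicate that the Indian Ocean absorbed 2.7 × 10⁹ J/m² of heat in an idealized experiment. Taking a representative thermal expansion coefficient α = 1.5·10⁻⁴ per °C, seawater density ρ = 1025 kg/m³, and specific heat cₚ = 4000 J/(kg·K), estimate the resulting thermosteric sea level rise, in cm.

Δh = αQ/(ρcₚ) = 1.5×10⁻⁴ × 2.7×10⁹ / (1025 × 4000) ≈ 0.09878 m

9.88 cm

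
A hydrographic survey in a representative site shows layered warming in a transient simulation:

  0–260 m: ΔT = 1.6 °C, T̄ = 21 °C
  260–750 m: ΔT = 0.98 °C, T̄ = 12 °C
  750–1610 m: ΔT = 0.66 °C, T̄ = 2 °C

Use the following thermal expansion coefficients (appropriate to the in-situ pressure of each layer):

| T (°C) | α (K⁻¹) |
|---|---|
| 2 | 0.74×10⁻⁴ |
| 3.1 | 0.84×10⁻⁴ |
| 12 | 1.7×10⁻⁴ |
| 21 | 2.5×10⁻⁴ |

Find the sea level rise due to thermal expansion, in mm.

Layer 1 at 21 °C → α = 2.5×10⁻⁴ K⁻¹
Layer 2 at 12 °C → α = 1.7×10⁻⁴ K⁻¹
Layer 3 at 2 °C → α = 0.74×10⁻⁴ K⁻¹
2.5×10⁻⁴ × 1.6 × 260 = 0.10400 m
Layer 2: 0.98 × 490 × 1.7×10⁻⁴ = 0.081634 m
0.74×10⁻⁴ × 0.66 × 860 = 0.0420024 m
Δh = 0.10400 + 0.081634 + 0.0420024 = 0.2276364 m

Δh ≈ 230 mm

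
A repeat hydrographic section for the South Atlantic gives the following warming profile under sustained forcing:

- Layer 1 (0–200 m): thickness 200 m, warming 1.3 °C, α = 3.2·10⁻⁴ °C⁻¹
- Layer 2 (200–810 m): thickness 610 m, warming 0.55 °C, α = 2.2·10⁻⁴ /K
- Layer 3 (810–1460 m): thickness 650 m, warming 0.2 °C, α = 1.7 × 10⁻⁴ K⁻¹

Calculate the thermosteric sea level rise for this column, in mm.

Δh = 180 mm

Layer 1: 200 × 3.2×10⁻⁴ × 1.3 = 0.08320 m
Layer 2: 610 × 2.2×10⁻⁴ × 0.55 = 0.07381 m
Layer 3: 650 × 1.7×10⁻⁴ × 0.2 = 0.02210 m
Δh = 0.08320 + 0.07381 + 0.02210 = 0.17911 m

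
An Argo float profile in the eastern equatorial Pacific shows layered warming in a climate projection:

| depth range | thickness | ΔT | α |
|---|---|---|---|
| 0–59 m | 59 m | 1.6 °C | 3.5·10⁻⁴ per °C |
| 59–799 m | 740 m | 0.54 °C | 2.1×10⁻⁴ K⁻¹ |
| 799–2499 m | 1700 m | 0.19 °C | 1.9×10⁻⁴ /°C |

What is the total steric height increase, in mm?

Δh ≈ 178 mm

0–59 m: 3.5×10⁻⁴ × 59 × 1.6 = 0.03304 m
Layer 2: 2.1×10⁻⁴ × 0.54 × 740 = 0.083916 m
799–2499 m: 1700 × 0.19 × 1.9×10⁻⁴ = 0.06137 m
Δh = 0.03304 + 0.083916 + 0.06137 = 0.178326 m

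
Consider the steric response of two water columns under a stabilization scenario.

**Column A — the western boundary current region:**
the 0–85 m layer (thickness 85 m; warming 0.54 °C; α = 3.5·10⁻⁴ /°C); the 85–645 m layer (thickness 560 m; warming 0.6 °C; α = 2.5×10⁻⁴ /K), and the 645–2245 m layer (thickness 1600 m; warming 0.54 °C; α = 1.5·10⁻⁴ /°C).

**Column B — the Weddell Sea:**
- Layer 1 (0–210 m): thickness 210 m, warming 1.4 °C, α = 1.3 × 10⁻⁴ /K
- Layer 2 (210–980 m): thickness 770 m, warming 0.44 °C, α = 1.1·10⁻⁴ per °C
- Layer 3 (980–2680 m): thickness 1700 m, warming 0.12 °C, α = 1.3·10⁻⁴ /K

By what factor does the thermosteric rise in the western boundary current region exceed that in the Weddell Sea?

A 3.5×10⁻⁴ × 0.54 × 85 = 0.016065 m
A 560 × 0.6 × 2.5×10⁻⁴ = 0.08400 m
A 1.5×10⁻⁴ × 0.54 × 1600 = 0.12960 m
A total: 0.229665 m
B 0–210 m: 1.3×10⁻⁴ × 210 × 1.4 = 0.03822 m
B 210–980 m: 770 × 1.1×10⁻⁴ × 0.44 = 0.037268 m
B 1.3×10⁻⁴ × 1700 × 0.12 = 0.02652 m
B total: 0.102008 m
Ratio: 0.229665 / 0.102008 ≈ 2.251

a factor of 2.3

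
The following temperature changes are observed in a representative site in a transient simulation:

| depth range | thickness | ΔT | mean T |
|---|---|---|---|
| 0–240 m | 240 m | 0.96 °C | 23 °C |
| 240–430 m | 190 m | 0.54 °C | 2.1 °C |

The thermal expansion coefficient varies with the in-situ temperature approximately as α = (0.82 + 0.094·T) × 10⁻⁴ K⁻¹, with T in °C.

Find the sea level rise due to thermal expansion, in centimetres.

Layer 1: α = (0.82 + 0.094×23)×10⁻⁴ = 2.982×10⁻⁴ K⁻¹
Layer 2: α = (0.82 + 0.094×2.1)×10⁻⁴ = 1.0174×10⁻⁴ K⁻¹
0–240 m: 240 × 0.96 × 2.982×10⁻⁴ = 0.06870528 m
190 × 0.54 × 1.0174×10⁻⁴ = 0.010438524 m
Δh = 0.06870528 + 0.010438524 = 0.079143804 m ≈ 7.91 cm

about 7.91 cm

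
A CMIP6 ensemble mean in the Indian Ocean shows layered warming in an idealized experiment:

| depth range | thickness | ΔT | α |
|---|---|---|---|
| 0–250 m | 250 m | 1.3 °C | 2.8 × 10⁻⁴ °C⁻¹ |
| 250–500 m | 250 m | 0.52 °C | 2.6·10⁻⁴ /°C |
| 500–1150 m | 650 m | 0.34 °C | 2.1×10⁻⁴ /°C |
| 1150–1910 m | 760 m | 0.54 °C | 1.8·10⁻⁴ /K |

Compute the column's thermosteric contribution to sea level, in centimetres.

Layer 1: 1.3 × 2.8×10⁻⁴ × 250 = 0.09100 m
2.6×10⁻⁴ × 250 × 0.52 = 0.03380 m
Layer 3: 650 × 0.34 × 2.1×10⁻⁴ = 0.04641 m
760 × 0.54 × 1.8×10⁻⁴ = 0.073872 m
Δh = 0.09100 + 0.03380 + 0.04641 + 0.073872 = 0.245082 m

Δh ≈ 24.5 cm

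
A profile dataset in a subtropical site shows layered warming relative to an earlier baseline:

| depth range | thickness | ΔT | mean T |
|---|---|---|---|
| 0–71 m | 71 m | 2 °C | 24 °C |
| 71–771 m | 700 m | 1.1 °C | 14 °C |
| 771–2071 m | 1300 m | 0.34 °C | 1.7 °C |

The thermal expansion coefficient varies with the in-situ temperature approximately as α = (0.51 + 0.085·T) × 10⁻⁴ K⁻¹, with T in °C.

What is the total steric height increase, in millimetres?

Δh ≈ 196 mm

Layer 1: α = (0.51 + 0.085×24)×10⁻⁴ = 2.55×10⁻⁴ K⁻¹
Layer 2: α = (0.51 + 0.085×14)×10⁻⁴ = 1.7×10⁻⁴ K⁻¹
Layer 3: α = (0.51 + 0.085×1.7)×10⁻⁴ = 0.6545×10⁻⁴ K⁻¹
Layer 1: 2.55×10⁻⁴ × 2 × 71 = 0.03621 m
Layer 2: 700 × 1.7×10⁻⁴ × 1.1 = 0.13090 m
Layer 3: 1300 × 0.6545×10⁻⁴ × 0.34 = 0.0289289 m
Δh = 0.03621 + 0.13090 + 0.0289289 = 0.1960389 m ≈ 196 mm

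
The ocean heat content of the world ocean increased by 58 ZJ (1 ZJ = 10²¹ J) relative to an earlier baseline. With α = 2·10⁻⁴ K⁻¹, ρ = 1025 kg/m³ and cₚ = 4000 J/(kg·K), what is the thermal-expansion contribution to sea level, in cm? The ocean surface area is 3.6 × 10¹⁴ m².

about 0.786 cm

Per unit area: Q = 58×10²¹ / (3.6×10¹⁴) ≈ 1.611×10⁸ J/m²
Δh = αQ/(ρcₚ) = 2×10⁻⁴ × 1.611×10⁸ / (1025 × 4000) ≈ 0.0078585 m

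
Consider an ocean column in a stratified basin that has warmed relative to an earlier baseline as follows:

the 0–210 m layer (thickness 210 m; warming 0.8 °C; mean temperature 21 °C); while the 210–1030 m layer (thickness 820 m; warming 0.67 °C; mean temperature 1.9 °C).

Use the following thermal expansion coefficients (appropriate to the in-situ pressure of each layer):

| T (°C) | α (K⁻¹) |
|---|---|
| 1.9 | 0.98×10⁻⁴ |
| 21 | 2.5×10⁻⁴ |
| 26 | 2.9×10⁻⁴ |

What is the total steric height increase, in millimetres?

95.8 mm

Layer 1 at 21 °C → α = 2.5×10⁻⁴ K⁻¹
Layer 2 at 1.9 °C → α = 0.98×10⁻⁴ K⁻¹
0.8 × 210 × 2.5×10⁻⁴ = 0.04200 m
0.67 × 0.98×10⁻⁴ × 820 = 0.0538412 m
Δh = 0.04200 + 0.0538412 = 0.0958412 m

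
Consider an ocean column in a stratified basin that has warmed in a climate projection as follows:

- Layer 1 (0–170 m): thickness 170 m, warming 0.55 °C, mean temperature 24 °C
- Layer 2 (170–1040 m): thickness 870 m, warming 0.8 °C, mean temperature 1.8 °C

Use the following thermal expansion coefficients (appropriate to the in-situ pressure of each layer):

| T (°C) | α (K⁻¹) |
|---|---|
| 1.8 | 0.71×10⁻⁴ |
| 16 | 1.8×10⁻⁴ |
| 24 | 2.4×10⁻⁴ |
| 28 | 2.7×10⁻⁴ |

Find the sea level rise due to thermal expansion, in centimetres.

Layer 1 at 24 °C → α = 2.4×10⁻⁴ K⁻¹
Layer 2 at 1.8 °C → α = 0.71×10⁻⁴ K⁻¹
0.55 × 2.4×10⁻⁴ × 170 = 0.02244 m
170–1040 m: 0.8 × 0.71×10⁻⁴ × 870 = 0.049416 m
Δh = 0.02244 + 0.049416 = 0.071856 m ≈ 7.19 cm

7.19 cm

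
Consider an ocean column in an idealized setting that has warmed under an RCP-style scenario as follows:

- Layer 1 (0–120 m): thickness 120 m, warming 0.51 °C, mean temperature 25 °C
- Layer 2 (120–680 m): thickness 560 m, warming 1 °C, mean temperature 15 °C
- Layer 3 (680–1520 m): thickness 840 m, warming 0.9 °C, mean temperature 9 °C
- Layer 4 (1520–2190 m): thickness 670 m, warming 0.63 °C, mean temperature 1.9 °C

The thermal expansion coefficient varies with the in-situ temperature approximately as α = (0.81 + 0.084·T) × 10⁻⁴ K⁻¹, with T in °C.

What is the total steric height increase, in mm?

Layer 1: α = (0.81 + 0.084×25)×10⁻⁴ = 2.91×10⁻⁴ K⁻¹
Layer 2: α = (0.81 + 0.084×15)×10⁻⁴ = 2.07×10⁻⁴ K⁻¹
Layer 3: α = (0.81 + 0.084×9)×10⁻⁴ = 1.566×10⁻⁴ K⁻¹
Layer 4: α = (0.81 + 0.084×1.9)×10⁻⁴ = 0.9696×10⁻⁴ K⁻¹
Layer 1: 120 × 0.51 × 2.91×10⁻⁴ = 0.0178092 m
120–680 m: 560 × 1 × 2.07×10⁻⁴ = 0.11592 m
840 × 0.9 × 1.566×10⁻⁴ = 0.1183896 m
1520–2190 m: 0.9696×10⁻⁴ × 670 × 0.63 = 0.040926816 m
Δh = 0.0178092 + 0.11592 + 0.1183896 + 0.040926816 = 0.293045616 m ≈ 293 mm

293 mm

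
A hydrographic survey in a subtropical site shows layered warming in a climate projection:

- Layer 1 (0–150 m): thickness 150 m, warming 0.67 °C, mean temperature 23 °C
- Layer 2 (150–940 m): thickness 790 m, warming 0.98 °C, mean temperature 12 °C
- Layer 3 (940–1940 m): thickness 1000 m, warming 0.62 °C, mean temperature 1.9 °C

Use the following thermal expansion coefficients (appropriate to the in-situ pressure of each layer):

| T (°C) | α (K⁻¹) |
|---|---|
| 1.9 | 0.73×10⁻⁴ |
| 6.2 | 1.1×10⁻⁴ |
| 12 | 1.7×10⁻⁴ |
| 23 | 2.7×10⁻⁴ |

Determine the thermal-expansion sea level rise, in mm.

Layer 1 at 23 °C → α = 2.7×10⁻⁴ K⁻¹
Layer 2 at 12 °C → α = 1.7×10⁻⁴ K⁻¹
Layer 3 at 1.9 °C → α = 0.73×10⁻⁴ K⁻¹
Layer 1: 0.67 × 2.7×10⁻⁴ × 150 = 0.027135 m
Layer 2: 1.7×10⁻⁴ × 790 × 0.98 = 0.131614 m
0.62 × 1000 × 0.73×10⁻⁴ = 0.04526 m
Δh = 0.027135 + 0.131614 + 0.04526 = 0.204009 m ≈ 204 mm

Δh = 204 mm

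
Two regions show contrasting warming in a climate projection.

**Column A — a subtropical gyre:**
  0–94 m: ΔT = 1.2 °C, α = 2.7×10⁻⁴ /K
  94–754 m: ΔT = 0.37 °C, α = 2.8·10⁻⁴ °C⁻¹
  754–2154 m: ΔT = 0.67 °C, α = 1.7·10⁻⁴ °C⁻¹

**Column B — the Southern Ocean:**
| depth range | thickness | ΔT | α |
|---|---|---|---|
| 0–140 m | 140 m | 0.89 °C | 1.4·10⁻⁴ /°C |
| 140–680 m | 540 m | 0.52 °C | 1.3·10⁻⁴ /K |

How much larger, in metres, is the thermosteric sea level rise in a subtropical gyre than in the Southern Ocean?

A 94 × 2.7×10⁻⁴ × 1.2 = 0.030456 m
A 660 × 2.8×10⁻⁴ × 0.37 = 0.068376 m
A 754–2154 m: 1.7×10⁻⁴ × 0.67 × 1400 = 0.15946 m
A total: 0.258292 m
B 0.89 × 1.4×10⁻⁴ × 140 = 0.017444 m
B 140–680 m: 540 × 1.3×10⁻⁴ × 0.52 = 0.036504 m
B total: 0.053948 m
Difference: 0.258292 − 0.053948 = 0.204344 m

0.20 m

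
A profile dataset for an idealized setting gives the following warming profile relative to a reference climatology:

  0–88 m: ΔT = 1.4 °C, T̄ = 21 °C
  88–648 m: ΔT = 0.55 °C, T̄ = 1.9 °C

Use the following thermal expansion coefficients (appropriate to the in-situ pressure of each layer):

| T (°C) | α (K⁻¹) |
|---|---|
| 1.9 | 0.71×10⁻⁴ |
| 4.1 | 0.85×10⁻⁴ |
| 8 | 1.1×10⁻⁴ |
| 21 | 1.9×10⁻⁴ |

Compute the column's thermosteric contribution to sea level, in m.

0.0453 m

Layer 1 at 21 °C → α = 1.9×10⁻⁴ K⁻¹
Layer 2 at 1.9 °C → α = 0.71×10⁻⁴ K⁻¹
0–88 m: 1.9×10⁻⁴ × 1.4 × 88 = 0.023408 m
Layer 2: 0.55 × 560 × 0.71×10⁻⁴ = 0.021868 m
Δh = 0.023408 + 0.021868 = 0.045276 m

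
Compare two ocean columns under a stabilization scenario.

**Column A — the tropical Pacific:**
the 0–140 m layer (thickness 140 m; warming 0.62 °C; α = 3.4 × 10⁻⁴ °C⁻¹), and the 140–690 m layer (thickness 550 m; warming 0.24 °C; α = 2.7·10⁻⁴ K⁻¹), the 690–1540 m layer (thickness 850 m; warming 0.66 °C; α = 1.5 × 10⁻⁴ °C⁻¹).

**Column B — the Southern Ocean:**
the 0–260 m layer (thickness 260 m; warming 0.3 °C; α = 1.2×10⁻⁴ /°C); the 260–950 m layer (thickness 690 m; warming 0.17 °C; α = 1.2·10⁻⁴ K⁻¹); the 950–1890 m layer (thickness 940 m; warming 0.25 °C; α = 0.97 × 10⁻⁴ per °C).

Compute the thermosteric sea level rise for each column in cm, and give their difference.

A Layer 1: 3.4×10⁻⁴ × 140 × 0.62 = 0.029512 m
A Layer 2: 2.7×10⁻⁴ × 0.24 × 550 = 0.03564 m
A Layer 3: 1.5×10⁻⁴ × 0.66 × 850 = 0.08415 m
A total: 0.149302 m
B Layer 1: 260 × 0.3 × 1.2×10⁻⁴ = 0.00936 m
B 260–950 m: 0.17 × 1.2×10⁻⁴ × 690 = 0.014076 m
B 950–1890 m: 0.97×10⁻⁴ × 0.25 × 940 = 0.022795 m
B total: 0.046231 m
Difference: 0.149302 − 0.046231 = 0.103071 m

A: 14.9 cm; B: 4.62 cm; difference 10.3 cm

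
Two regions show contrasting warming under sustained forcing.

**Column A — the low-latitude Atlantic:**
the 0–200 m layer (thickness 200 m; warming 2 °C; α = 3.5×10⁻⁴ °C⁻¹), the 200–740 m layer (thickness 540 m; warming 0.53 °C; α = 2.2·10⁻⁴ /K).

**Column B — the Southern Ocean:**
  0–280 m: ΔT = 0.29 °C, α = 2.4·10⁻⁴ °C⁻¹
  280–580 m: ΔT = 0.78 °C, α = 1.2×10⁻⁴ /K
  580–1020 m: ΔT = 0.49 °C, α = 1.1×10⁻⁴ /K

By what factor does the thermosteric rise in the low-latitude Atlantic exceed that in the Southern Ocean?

A Layer 1: 3.5×10⁻⁴ × 200 × 2 = 0.14000 m
A 200–740 m: 540 × 2.2×10⁻⁴ × 0.53 = 0.062964 m
A total: 0.202964 m
B 2.4×10⁻⁴ × 280 × 0.29 = 0.019488 m
B 280–580 m: 1.2×10⁻⁴ × 300 × 0.78 = 0.02808 m
B 580–1020 m: 440 × 1.1×10⁻⁴ × 0.49 = 0.023716 m
B total: 0.071284 m
Ratio: 0.202964 / 0.071284 ≈ 2.847

2.85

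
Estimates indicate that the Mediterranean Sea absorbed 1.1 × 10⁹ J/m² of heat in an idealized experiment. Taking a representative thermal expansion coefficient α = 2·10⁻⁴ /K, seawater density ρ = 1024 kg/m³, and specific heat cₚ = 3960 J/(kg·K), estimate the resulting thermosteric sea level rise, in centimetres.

about 5.43 cm

Δh = αQ/(ρcₚ) = 2×10⁻⁴ × 1.1×10⁹ / (1024 × 3960) ≈ 0.054253 m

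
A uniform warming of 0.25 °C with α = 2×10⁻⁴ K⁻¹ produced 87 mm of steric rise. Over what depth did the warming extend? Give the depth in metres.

H ≈ 1740 m

H = Δh/(αΔT) = 0.087 / (2×10⁻⁴ × 0.25) = 1740 m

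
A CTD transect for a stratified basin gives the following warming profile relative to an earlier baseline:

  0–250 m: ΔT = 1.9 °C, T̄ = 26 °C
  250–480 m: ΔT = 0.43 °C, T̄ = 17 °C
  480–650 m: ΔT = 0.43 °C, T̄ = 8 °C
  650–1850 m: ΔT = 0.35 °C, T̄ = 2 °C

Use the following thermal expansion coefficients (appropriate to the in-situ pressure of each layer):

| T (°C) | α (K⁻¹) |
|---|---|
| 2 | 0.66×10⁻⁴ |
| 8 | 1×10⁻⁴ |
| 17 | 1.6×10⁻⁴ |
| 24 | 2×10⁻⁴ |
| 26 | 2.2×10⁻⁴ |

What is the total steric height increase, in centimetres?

16 cm

Layer 1 at 26 °C → α = 2.2×10⁻⁴ K⁻¹
Layer 2 at 17 °C → α = 1.6×10⁻⁴ K⁻¹
Layer 3 at 8 °C → α = 1×10⁻⁴ K⁻¹
Layer 4 at 2 °C → α = 0.66×10⁻⁴ K⁻¹
Layer 1: 1.9 × 250 × 2.2×10⁻⁴ = 0.10450 m
250–480 m: 0.43 × 1.6×10⁻⁴ × 230 = 0.015824 m
1×10⁻⁴ × 170 × 0.43 = 0.00731 m
650–1850 m: 0.35 × 1200 × 0.66×10⁻⁴ = 0.02772 m
Δh = 0.10450 + 0.015824 + 0.00731 + 0.02772 = 0.155354 m ≈ 16 cm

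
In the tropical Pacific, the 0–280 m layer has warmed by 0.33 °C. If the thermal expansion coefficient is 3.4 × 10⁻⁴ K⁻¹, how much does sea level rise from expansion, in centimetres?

Δh = αΔT·H = 3.4×10⁻⁴ × 0.33 × 280 = 0.031416 m

about 3.14 cm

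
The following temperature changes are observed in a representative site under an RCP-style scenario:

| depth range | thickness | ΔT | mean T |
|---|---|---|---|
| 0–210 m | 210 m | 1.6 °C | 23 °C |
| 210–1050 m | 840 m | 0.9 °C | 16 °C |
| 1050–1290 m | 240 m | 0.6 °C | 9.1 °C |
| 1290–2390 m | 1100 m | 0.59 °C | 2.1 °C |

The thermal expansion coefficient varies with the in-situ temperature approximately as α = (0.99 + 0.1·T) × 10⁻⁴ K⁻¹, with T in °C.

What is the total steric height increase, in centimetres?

Layer 1: α = (0.99 + 0.1×23)×10⁻⁴ = 3.29×10⁻⁴ K⁻¹
Layer 2: α = (0.99 + 0.1×16)×10⁻⁴ = 2.59×10⁻⁴ K⁻¹
Layer 3: α = (0.99 + 0.1×9.1)×10⁻⁴ = 1.9×10⁻⁴ K⁻¹
Layer 4: α = (0.99 + 0.1×2.1)×10⁻⁴ = 1.2×10⁻⁴ K⁻¹
Layer 1: 210 × 3.29×10⁻⁴ × 1.6 = 0.110544 m
2.59×10⁻⁴ × 0.9 × 840 = 0.195804 m
Layer 3: 1.9×10⁻⁴ × 0.6 × 240 = 0.02736 m
Layer 4: 0.59 × 1100 × 1.2×10⁻⁴ = 0.07788 m
Δh = 0.110544 + 0.195804 + 0.02736 + 0.07788 = 0.411588 m

41.2 cm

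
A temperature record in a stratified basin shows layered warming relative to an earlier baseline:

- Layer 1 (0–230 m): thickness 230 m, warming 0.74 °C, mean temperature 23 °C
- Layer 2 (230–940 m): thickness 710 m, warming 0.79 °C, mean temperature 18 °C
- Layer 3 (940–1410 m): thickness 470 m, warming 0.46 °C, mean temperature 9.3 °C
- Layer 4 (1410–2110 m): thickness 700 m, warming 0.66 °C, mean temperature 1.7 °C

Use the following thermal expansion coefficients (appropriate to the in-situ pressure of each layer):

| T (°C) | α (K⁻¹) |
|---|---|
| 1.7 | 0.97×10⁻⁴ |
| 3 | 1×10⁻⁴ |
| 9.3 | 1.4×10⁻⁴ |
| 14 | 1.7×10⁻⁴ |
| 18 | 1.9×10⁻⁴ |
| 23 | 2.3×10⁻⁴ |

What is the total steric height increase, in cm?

Δh ≈ 22 cm

Layer 1 at 23 °C → α = 2.3×10⁻⁴ K⁻¹
Layer 2 at 18 °C → α = 1.9×10⁻⁴ K⁻¹
Layer 3 at 9.3 °C → α = 1.4×10⁻⁴ K⁻¹
Layer 4 at 1.7 °C → α = 0.97×10⁻⁴ K⁻¹
230 × 2.3×10⁻⁴ × 0.74 = 0.039146 m
Layer 2: 1.9×10⁻⁴ × 0.79 × 710 = 0.106571 m
940–1410 m: 470 × 0.46 × 1.4×10⁻⁴ = 0.030268 m
700 × 0.97×10⁻⁴ × 0.66 = 0.044814 m
Δh = 0.039146 + 0.106571 + 0.030268 + 0.044814 = 0.220799 m ≈ 22 cm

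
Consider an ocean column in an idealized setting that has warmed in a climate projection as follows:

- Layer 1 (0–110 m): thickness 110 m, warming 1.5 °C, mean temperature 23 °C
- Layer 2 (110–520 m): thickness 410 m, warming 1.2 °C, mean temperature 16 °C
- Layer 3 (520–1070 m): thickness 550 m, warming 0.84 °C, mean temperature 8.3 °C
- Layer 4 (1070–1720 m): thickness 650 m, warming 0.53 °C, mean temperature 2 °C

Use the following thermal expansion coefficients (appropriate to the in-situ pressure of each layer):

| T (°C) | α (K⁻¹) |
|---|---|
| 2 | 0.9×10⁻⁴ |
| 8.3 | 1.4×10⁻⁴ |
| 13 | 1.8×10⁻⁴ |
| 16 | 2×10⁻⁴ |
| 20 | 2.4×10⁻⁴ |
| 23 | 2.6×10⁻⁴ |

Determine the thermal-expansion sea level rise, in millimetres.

Δh = 237 mm

Layer 1 at 23 °C → α = 2.6×10⁻⁴ K⁻¹
Layer 2 at 16 °C → α = 2×10⁻⁴ K⁻¹
Layer 3 at 8.3 °C → α = 1.4×10⁻⁴ K⁻¹
Layer 4 at 2 °C → α = 0.9×10⁻⁴ K⁻¹
Layer 1: 1.5 × 110 × 2.6×10⁻⁴ = 0.04290 m
410 × 1.2 × 2×10⁻⁴ = 0.09840 m
1.4×10⁻⁴ × 550 × 0.84 = 0.06468 m
1070–1720 m: 650 × 0.53 × 0.9×10⁻⁴ = 0.031005 m
Δh = 0.04290 + 0.09840 + 0.06468 + 0.031005 = 0.236985 m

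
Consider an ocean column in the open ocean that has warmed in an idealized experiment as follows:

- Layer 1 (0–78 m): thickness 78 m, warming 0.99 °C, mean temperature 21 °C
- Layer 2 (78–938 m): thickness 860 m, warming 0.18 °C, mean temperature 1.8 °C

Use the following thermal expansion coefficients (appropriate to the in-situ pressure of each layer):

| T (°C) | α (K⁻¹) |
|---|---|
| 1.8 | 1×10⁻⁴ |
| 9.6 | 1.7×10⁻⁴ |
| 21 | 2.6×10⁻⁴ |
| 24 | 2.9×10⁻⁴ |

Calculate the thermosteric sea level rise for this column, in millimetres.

Layer 1 at 21 °C → α = 2.6×10⁻⁴ K⁻¹
Layer 2 at 1.8 °C → α = 1×10⁻⁴ K⁻¹
78 × 0.99 × 2.6×10⁻⁴ = 0.0200772 m
860 × 1×10⁻⁴ × 0.18 = 0.01548 m
Δh = 0.0200772 + 0.01548 = 0.0355572 m

36 mm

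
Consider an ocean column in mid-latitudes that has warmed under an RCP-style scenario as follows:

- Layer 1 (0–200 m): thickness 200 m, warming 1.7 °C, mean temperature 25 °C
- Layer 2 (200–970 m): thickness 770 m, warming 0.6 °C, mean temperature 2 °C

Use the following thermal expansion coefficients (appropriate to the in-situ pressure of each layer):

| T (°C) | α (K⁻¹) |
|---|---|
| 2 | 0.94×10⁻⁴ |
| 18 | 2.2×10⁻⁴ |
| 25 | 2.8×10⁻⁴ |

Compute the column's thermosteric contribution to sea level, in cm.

13.9 cm

Layer 1 at 25 °C → α = 2.8×10⁻⁴ K⁻¹
Layer 2 at 2 °C → α = 0.94×10⁻⁴ K⁻¹
Layer 1: 1.7 × 200 × 2.8×10⁻⁴ = 0.09520 m
Layer 2: 770 × 0.6 × 0.94×10⁻⁴ = 0.043428 m
Δh = 0.09520 + 0.043428 = 0.138628 m ≈ 13.9 cm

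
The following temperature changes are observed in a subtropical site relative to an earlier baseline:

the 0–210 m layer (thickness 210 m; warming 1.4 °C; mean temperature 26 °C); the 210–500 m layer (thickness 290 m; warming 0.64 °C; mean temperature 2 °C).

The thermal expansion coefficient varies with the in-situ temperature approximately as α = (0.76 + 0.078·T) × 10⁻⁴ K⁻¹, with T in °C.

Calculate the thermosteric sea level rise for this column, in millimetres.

99.0 mm

Layer 1: α = (0.76 + 0.078×26)×10⁻⁴ = 2.788×10⁻⁴ K⁻¹
Layer 2: α = (0.76 + 0.078×2)×10⁻⁴ = 0.916×10⁻⁴ K⁻¹
2.788×10⁻⁴ × 210 × 1.4 = 0.0819672 m
210–500 m: 290 × 0.64 × 0.916×10⁻⁴ = 0.01700096 m
Δh = 0.0819672 + 0.01700096 = 0.09896816 m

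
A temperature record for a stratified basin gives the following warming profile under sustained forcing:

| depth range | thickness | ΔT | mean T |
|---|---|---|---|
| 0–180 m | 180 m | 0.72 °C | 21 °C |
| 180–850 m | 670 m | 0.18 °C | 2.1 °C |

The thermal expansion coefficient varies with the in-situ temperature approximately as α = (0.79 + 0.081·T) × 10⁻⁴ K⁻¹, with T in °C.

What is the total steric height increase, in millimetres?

Layer 1: α = (0.79 + 0.081×21)×10⁻⁴ = 2.491×10⁻⁴ K⁻¹
Layer 2: α = (0.79 + 0.081×2.1)×10⁻⁴ = 0.9601×10⁻⁴ K⁻¹
0–180 m: 180 × 0.72 × 2.491×10⁻⁴ = 0.03228336 m
180–850 m: 0.9601×10⁻⁴ × 0.18 × 670 = 0.011578806 m
Δh = 0.03228336 + 0.011578806 = 0.043862166 m ≈ 44 mm

44 mm of thermosteric rise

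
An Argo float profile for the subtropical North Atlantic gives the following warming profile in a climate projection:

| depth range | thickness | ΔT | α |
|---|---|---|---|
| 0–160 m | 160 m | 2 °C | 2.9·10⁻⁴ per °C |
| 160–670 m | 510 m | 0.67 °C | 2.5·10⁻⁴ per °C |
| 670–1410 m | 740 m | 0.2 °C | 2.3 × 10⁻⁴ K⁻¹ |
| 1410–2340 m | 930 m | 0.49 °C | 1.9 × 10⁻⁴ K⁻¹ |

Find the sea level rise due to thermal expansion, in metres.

0–160 m: 160 × 2 × 2.9×10⁻⁴ = 0.09280 m
160–670 m: 2.5×10⁻⁴ × 510 × 0.67 = 0.085425 m
Layer 3: 740 × 0.2 × 2.3×10⁻⁴ = 0.03404 m
Layer 4: 1.9×10⁻⁴ × 930 × 0.49 = 0.086583 m
Δh = 0.09280 + 0.085425 + 0.03404 + 0.086583 = 0.298848 m ≈ 0.299 m

Δh ≈ 0.299 m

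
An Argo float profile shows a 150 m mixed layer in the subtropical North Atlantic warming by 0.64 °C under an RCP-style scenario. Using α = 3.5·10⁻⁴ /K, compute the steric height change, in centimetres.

3.36 cm of thermosteric rise

Δh = αΔT·H = 3.5×10⁻⁴ × 0.64 × 150 = 0.03360 m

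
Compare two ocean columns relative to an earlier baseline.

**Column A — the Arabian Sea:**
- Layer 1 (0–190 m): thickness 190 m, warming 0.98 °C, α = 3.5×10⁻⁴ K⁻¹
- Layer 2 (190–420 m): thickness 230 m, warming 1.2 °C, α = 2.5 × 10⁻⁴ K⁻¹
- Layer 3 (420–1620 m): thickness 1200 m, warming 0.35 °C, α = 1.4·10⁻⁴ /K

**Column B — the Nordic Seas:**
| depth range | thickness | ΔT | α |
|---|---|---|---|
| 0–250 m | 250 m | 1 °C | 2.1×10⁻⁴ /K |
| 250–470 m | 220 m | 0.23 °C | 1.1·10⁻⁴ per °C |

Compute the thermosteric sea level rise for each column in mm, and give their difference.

Δh_A ≈ 193 mm, Δh_B ≈ 58.1 mm; difference ≈ 135 mm

A 0–190 m: 0.98 × 190 × 3.5×10⁻⁴ = 0.06517 m
A 230 × 2.5×10⁻⁴ × 1.2 = 0.06900 m
A Layer 3: 1200 × 1.4×10⁻⁴ × 0.35 = 0.05880 m
A total: 0.19297 m
B Layer 1: 2.1×10⁻⁴ × 1 × 250 = 0.05250 m
B 0.23 × 220 × 1.1×10⁻⁴ = 0.005566 m
B total: 0.058066 m
Difference: 0.19297 − 0.058066 = 0.134904 m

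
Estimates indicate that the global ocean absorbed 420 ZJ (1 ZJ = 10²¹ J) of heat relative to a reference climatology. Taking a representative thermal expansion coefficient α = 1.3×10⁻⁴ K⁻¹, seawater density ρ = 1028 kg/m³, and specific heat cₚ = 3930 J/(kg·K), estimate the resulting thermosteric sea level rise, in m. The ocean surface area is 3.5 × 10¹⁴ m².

Per unit area: Q = 420×10²¹ / (3.5×10¹⁴) = 1.2×10⁹ J/m²
Δh = αQ/(ρcₚ) = 1.3×10⁻⁴ × 1.2×10⁹ / (1028 × 3930) ≈ 0.038613 m

0.0386 m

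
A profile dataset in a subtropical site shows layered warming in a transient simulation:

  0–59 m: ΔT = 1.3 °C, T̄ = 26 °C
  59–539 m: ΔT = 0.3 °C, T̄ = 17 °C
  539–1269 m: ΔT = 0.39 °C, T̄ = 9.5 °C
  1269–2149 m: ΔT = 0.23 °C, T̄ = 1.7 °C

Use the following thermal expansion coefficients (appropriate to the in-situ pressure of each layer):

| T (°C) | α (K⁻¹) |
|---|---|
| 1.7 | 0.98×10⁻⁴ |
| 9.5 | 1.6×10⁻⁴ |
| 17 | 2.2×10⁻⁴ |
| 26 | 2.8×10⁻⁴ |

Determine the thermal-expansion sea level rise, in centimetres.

Layer 1 at 26 °C → α = 2.8×10⁻⁴ K⁻¹
Layer 2 at 17 °C → α = 2.2×10⁻⁴ K⁻¹
Layer 3 at 9.5 °C → α = 1.6×10⁻⁴ K⁻¹
Layer 4 at 1.7 °C → α = 0.98×10⁻⁴ K⁻¹
Layer 1: 2.8×10⁻⁴ × 1.3 × 59 = 0.021476 m
59–539 m: 2.2×10⁻⁴ × 0.3 × 480 = 0.03168 m
1.6×10⁻⁴ × 0.39 × 730 = 0.045552 m
0.98×10⁻⁴ × 0.23 × 880 = 0.0198352 m
Δh = 0.021476 + 0.03168 + 0.045552 + 0.0198352 = 0.1185432 m

about 11.9 cm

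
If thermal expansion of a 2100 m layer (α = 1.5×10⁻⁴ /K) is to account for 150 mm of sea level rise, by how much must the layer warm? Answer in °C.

0.48 °C

ΔT = Δh/(αH) = 0.15 / (1.5×10⁻⁴ × 2100) ≈ 0.4762 °C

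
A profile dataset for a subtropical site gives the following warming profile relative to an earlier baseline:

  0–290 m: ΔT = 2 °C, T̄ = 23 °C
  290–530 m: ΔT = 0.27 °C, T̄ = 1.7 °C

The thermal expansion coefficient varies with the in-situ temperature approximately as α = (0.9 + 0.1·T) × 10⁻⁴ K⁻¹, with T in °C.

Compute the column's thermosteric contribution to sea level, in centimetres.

19 cm

Layer 1: α = (0.9 + 0.1×23)×10⁻⁴ = 3.2×10⁻⁴ K⁻¹
Layer 2: α = (0.9 + 0.1×1.7)×10⁻⁴ = 1.07×10⁻⁴ K⁻¹
0–290 m: 290 × 3.2×10⁻⁴ × 2 = 0.18560 m
Layer 2: 1.07×10⁻⁴ × 0.27 × 240 = 0.0069336 m
Δh = 0.18560 + 0.0069336 = 0.1925336 m ≈ 19 cm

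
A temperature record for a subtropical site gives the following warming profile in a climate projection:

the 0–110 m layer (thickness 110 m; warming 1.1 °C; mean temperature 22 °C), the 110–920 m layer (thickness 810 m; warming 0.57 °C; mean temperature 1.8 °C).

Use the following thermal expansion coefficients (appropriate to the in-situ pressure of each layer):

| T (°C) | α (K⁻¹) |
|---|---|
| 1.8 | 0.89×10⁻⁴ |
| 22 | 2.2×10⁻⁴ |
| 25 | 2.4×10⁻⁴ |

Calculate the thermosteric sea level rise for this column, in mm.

Layer 1 at 22 °C → α = 2.2×10⁻⁴ K⁻¹
Layer 2 at 1.8 °C → α = 0.89×10⁻⁴ K⁻¹
0–110 m: 110 × 2.2×10⁻⁴ × 1.1 = 0.02662 m
110–920 m: 0.89×10⁻⁴ × 810 × 0.57 = 0.0410913 m
Δh = 0.02662 + 0.0410913 = 0.0677113 m ≈ 68 mm

about 68 mm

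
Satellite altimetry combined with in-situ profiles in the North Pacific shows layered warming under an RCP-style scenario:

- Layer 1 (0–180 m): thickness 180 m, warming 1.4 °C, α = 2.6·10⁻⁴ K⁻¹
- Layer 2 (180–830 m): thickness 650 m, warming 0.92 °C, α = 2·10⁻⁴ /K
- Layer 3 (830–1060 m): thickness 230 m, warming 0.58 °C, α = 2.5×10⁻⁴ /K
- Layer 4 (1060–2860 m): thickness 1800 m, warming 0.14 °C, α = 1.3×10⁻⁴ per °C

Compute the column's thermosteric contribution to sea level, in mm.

251 mm

180 × 1.4 × 2.6×10⁻⁴ = 0.06552 m
180–830 m: 2×10⁻⁴ × 650 × 0.92 = 0.11960 m
230 × 2.5×10⁻⁴ × 0.58 = 0.03335 m
Layer 4: 1800 × 0.14 × 1.3×10⁻⁴ = 0.03276 m
Δh = 0.06552 + 0.11960 + 0.03335 + 0.03276 = 0.25123 m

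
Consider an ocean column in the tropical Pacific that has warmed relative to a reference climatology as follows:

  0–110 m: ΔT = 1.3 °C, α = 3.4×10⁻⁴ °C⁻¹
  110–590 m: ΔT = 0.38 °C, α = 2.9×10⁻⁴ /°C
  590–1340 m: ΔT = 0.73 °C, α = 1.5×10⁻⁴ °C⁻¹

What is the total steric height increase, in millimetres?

110 × 1.3 × 3.4×10⁻⁴ = 0.04862 m
480 × 2.9×10⁻⁴ × 0.38 = 0.052896 m
0.73 × 1.5×10⁻⁴ × 750 = 0.082125 m
Δh = 0.04862 + 0.052896 + 0.082125 = 0.183641 m

about 184 mm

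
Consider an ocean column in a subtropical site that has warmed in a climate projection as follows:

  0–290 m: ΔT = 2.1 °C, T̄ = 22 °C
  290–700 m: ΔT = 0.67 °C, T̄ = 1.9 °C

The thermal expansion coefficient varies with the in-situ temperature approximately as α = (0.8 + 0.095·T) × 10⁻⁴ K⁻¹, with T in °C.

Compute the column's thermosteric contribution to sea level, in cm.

Layer 1: α = (0.8 + 0.095×22)×10⁻⁴ = 2.89×10⁻⁴ K⁻¹
Layer 2: α = (0.8 + 0.095×1.9)×10⁻⁴ = 0.9805×10⁻⁴ K⁻¹
0–290 m: 2.89×10⁻⁴ × 2.1 × 290 = 0.176001 m
290–700 m: 0.9805×10⁻⁴ × 0.67 × 410 = 0.026934335 m
Δh = 0.176001 + 0.026934335 = 0.202935335 m ≈ 20 cm

Δh = 20 cm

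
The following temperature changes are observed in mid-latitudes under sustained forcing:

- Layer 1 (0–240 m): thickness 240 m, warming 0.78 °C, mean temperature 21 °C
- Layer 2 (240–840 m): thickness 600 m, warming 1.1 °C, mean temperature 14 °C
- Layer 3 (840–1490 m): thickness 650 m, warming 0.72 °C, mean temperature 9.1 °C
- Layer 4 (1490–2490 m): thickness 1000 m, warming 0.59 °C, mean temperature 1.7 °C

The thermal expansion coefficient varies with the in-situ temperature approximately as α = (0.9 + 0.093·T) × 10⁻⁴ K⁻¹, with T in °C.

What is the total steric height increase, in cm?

Layer 1: α = (0.9 + 0.093×21)×10⁻⁴ = 2.853×10⁻⁴ K⁻¹
Layer 2: α = (0.9 + 0.093×14)×10⁻⁴ = 2.202×10⁻⁴ K⁻¹
Layer 3: α = (0.9 + 0.093×9.1)×10⁻⁴ = 1.7463×10⁻⁴ K⁻¹
Layer 4: α = (0.9 + 0.093×1.7)×10⁻⁴ = 1.0581×10⁻⁴ K⁻¹
Layer 1: 0.78 × 240 × 2.853×10⁻⁴ = 0.05340816 m
2.202×10⁻⁴ × 1.1 × 600 = 0.145332 m
840–1490 m: 1.7463×10⁻⁴ × 650 × 0.72 = 0.08172684 m
Layer 4: 1000 × 0.59 × 1.0581×10⁻⁴ = 0.0624279 m
Δh = 0.05340816 + 0.145332 + 0.08172684 + 0.0624279 = 0.3428949 m ≈ 34 cm

Δh ≈ 34 cm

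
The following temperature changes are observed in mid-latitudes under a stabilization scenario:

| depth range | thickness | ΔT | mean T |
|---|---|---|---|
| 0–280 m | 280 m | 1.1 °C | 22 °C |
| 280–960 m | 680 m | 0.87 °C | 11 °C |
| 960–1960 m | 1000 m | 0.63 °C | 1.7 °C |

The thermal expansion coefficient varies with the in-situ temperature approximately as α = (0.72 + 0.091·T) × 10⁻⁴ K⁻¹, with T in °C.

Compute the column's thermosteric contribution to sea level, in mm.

Layer 1: α = (0.72 + 0.091×22)×10⁻⁴ = 2.722×10⁻⁴ K⁻¹
Layer 2: α = (0.72 + 0.091×11)×10⁻⁴ = 1.721×10⁻⁴ K⁻¹
Layer 3: α = (0.72 + 0.091×1.7)×10⁻⁴ = 0.8747×10⁻⁴ K⁻¹
Layer 1: 2.722×10⁻⁴ × 1.1 × 280 = 0.0838376 m
Layer 2: 1.721×10⁻⁴ × 680 × 0.87 = 0.10181436 m
960–1960 m: 0.8747×10⁻⁴ × 0.63 × 1000 = 0.0551061 m
Δh = 0.0838376 + 0.10181436 + 0.0551061 = 0.24075806 m

Δh = 241 mm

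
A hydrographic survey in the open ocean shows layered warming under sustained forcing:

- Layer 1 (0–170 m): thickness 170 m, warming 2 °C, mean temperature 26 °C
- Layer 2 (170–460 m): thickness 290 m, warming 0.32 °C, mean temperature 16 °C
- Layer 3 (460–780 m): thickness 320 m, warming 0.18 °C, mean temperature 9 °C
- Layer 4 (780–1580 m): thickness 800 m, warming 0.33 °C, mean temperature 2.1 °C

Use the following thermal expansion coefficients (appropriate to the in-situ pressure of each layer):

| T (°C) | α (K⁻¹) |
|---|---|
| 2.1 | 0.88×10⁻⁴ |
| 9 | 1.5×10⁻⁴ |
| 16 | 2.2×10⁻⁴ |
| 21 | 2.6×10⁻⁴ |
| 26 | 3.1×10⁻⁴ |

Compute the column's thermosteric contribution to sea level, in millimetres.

Δh ≈ 158 mm

Layer 1 at 26 °C → α = 3.1×10⁻⁴ K⁻¹
Layer 2 at 16 °C → α = 2.2×10⁻⁴ K⁻¹
Layer 3 at 9 °C → α = 1.5×10⁻⁴ K⁻¹
Layer 4 at 2.1 °C → α = 0.88×10⁻⁴ K⁻¹
0–170 m: 3.1×10⁻⁴ × 2 × 170 = 0.10540 m
170–460 m: 290 × 0.32 × 2.2×10⁻⁴ = 0.020416 m
460–780 m: 0.18 × 320 × 1.5×10⁻⁴ = 0.00864 m
800 × 0.33 × 0.88×10⁻⁴ = 0.023232 m
Δh = 0.10540 + 0.020416 + 0.00864 + 0.023232 = 0.157688 m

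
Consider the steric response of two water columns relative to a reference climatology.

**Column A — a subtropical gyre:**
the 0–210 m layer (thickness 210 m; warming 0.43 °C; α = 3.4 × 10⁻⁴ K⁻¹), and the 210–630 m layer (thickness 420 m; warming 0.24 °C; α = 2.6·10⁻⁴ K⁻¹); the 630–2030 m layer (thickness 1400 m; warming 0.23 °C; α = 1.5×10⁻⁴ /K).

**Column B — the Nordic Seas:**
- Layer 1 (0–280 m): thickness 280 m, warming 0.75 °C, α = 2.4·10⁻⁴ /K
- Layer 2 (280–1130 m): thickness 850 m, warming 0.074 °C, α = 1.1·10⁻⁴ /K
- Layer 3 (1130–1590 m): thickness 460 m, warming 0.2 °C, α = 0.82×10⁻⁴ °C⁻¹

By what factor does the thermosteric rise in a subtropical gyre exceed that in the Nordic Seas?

≈ 1.6×

A 0–210 m: 3.4×10⁻⁴ × 210 × 0.43 = 0.030702 m
A 0.24 × 420 × 2.6×10⁻⁴ = 0.026208 m
A 630–2030 m: 1.5×10⁻⁴ × 0.23 × 1400 = 0.04830 m
A total: 0.10521 m
B 2.4×10⁻⁴ × 280 × 0.75 = 0.05040 m
B 1.1×10⁻⁴ × 850 × 0.074 = 0.006919 m
B 1130–1590 m: 460 × 0.2 × 0.82×10⁻⁴ = 0.007544 m
B total: 0.064863 m
Ratio: 0.10521 / 0.064863 ≈ 1.622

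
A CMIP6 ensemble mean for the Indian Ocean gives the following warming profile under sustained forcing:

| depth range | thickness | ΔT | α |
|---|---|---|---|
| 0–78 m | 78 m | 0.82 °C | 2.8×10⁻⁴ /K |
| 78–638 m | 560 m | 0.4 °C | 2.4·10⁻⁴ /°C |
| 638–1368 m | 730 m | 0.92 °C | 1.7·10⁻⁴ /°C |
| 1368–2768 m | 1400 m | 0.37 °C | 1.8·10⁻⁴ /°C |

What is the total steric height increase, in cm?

Layer 1: 78 × 0.82 × 2.8×10⁻⁴ = 0.0179088 m
Layer 2: 2.4×10⁻⁴ × 560 × 0.4 = 0.05376 m
Layer 3: 1.7×10⁻⁴ × 0.92 × 730 = 0.114172 m
1368–2768 m: 1.8×10⁻⁴ × 0.37 × 1400 = 0.09324 m
Δh = 0.0179088 + 0.05376 + 0.114172 + 0.09324 = 0.2790808 m ≈ 27.9 cm

Δh ≈ 27.9 cm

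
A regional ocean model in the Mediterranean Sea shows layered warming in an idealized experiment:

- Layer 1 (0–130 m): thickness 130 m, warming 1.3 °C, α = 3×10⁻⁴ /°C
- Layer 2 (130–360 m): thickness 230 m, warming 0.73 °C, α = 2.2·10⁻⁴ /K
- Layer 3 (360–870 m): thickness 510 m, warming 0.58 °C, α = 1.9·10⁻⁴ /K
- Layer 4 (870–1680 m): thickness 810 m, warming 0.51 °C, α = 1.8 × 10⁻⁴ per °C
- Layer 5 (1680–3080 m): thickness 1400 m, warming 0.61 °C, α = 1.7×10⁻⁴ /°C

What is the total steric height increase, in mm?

about 360 mm

Layer 1: 130 × 3×10⁻⁴ × 1.3 = 0.05070 m
0.73 × 230 × 2.2×10⁻⁴ = 0.036938 m
360–870 m: 510 × 1.9×10⁻⁴ × 0.58 = 0.056202 m
Layer 4: 1.8×10⁻⁴ × 810 × 0.51 = 0.074358 m
Layer 5: 1.7×10⁻⁴ × 1400 × 0.61 = 0.14518 m
Δh = 0.05070 + 0.036938 + 0.056202 + 0.074358 + 0.14518 = 0.363378 m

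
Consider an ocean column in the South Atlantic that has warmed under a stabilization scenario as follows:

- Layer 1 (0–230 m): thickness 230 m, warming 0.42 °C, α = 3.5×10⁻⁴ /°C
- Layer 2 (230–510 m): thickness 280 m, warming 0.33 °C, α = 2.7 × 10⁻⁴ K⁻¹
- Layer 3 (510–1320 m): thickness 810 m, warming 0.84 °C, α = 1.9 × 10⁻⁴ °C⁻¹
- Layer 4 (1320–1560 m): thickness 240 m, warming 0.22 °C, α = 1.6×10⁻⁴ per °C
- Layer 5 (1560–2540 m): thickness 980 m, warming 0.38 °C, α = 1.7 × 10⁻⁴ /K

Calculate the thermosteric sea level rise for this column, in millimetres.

Δh ≈ 260 mm

230 × 3.5×10⁻⁴ × 0.42 = 0.03381 m
2.7×10⁻⁴ × 0.33 × 280 = 0.024948 m
Layer 3: 1.9×10⁻⁴ × 0.84 × 810 = 0.129276 m
1320–1560 m: 240 × 0.22 × 1.6×10⁻⁴ = 0.008448 m
1560–2540 m: 980 × 1.7×10⁻⁴ × 0.38 = 0.063308 m
Δh = 0.03381 + 0.024948 + 0.129276 + 0.008448 + 0.063308 = 0.25979 m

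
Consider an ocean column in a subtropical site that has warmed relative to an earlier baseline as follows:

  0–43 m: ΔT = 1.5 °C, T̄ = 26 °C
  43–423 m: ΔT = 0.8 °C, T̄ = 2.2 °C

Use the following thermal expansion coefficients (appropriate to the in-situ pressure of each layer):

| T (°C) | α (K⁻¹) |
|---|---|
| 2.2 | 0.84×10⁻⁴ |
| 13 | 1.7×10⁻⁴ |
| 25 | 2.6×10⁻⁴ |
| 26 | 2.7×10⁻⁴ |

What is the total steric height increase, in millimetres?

Layer 1 at 26 °C → α = 2.7×10⁻⁴ K⁻¹
Layer 2 at 2.2 °C → α = 0.84×10⁻⁴ K⁻¹
Layer 1: 43 × 2.7×10⁻⁴ × 1.5 = 0.017415 m
43–423 m: 0.84×10⁻⁴ × 0.8 × 380 = 0.025536 m
Δh = 0.017415 + 0.025536 = 0.042951 m

about 43 mm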